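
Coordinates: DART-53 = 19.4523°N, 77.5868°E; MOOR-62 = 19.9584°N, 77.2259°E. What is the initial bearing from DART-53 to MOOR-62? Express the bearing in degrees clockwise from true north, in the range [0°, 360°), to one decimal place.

326.2°

Δλ = -0.3609°
y = sin Δλ · cos φ₂ = -0.005921
x = cos φ₁ sin φ₂ − sin φ₁ cos φ₂ cos Δλ = 0.008839
θ = atan2(y, x) = -33.8144° → 326.1856° (mod 360°)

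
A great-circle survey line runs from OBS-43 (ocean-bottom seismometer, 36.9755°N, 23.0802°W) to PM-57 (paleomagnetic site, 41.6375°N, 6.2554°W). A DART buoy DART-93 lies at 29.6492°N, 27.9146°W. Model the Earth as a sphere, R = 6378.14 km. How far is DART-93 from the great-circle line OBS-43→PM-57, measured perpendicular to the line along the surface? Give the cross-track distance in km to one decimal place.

δ₁₃ = central angle OBS-43→DART-93 = 0.145965 rad  (haversine)
θ₁₃ = bearing OBS-43→DART-93 = 210.236°,  θ₁₂ = bearing OBS-43→PM-57 = 65.077°
dₓₜ = R·arcsin(sin δ₁₃ · sin(θ₁₃ − θ₁₂)) = 6378.14·arcsin(0.14545·sin(145.159°)) = 530.595 km
|dₓₜ| = 530.595 km

530.6 km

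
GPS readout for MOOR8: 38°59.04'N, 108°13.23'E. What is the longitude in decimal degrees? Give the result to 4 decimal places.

108.2205°E

108° + 13.23′/60 = 108 + 0.22050 = 108.2205°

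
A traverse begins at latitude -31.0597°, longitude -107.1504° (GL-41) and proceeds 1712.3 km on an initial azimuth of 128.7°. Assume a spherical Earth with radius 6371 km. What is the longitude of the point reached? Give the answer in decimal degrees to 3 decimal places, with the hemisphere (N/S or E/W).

91.510°W

δ = d/R = 1712.3/6371 = 0.268765 rad
φ₂ = arcsin(sin φ₁ cos δ + cos φ₁ sin δ cos θ)
   = arcsin(-0.51593·0.96410 + 0.85663·0.26554·-0.62524) = -39.76445°
λ₂ = λ₁ + atan2(sin θ sin δ cos φ₁, cos δ − sin φ₁ sin φ₂) = -91.50995°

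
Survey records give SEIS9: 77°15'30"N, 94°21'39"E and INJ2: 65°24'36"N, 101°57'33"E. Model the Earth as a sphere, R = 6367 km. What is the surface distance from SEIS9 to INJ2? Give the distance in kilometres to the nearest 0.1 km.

1341.4 km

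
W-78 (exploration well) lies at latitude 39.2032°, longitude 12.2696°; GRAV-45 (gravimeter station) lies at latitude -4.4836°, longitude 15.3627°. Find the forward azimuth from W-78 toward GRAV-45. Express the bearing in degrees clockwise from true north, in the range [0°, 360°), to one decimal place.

175.5°

Δλ = 3.0931°
y = sin Δλ · cos φ₂ = 0.053793
x = cos φ₁ sin φ₂ − sin φ₁ cos φ₂ cos Δλ = -0.689798
θ = atan2(y, x) = 175.5409° → 175.5409° (mod 360°)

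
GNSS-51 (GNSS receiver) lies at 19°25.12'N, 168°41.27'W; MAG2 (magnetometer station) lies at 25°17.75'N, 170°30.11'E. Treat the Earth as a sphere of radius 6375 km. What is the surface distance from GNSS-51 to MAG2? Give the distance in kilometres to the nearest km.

GNSS-51: φ = +19.41867°, λ = -168.68783°
MAG2: φ = +25.29583°, λ = +170.50183°
Δφ = 5.8772°,  Δλ = -20.8103°
a = sin²(Δφ/2) + cos φ₁ cos φ₂ sin²(Δλ/2) = 0.030442
c = 2·arcsin(√a) = 0.350748 rad = 20.0964°
d = R·c = 6375 × 0.350748 = 2236.0 km

2236 km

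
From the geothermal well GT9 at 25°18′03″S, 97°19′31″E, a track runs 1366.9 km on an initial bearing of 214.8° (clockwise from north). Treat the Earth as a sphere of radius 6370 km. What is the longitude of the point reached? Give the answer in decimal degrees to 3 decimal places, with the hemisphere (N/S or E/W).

88.778°E

GT9: φ = -25.30083°, λ = +97.32528°
δ = d/R = 1366.9/6370 = 0.214584 rad
φ₂ = arcsin(sin φ₁ cos δ + cos φ₁ sin δ cos θ)
   = arcsin(-0.42737·0.97707 + 0.90408·0.21294·-0.82115) = -35.14536°
λ₂ = λ₁ + atan2(sin θ sin δ cos φ₁, cos δ − sin φ₁ sin φ₂) = 88.77813°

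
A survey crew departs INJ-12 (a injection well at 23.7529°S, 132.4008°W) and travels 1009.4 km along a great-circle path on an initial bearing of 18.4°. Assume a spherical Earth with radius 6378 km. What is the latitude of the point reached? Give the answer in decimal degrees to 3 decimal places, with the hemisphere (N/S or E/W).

15.122°S

δ = d/R = 1009.4/6378 = 0.158263 rad
φ₂ = arcsin(sin φ₁ cos δ + cos φ₁ sin δ cos θ)
   = arcsin(-0.40279·0.98750 + 0.91529·0.15760·0.94888) = -15.12236°
λ₂ = λ₁ + atan2(sin θ sin δ cos φ₁, cos δ − sin φ₁ sin φ₂) = -129.44694°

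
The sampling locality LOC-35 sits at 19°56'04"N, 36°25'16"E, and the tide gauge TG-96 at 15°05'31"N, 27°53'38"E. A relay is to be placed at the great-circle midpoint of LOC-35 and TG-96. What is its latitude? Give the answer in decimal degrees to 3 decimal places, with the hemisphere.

LOC-35: φ = +19.93444°, λ = +36.42111°
TG-96: φ = +15.09194°, λ = +27.89389°
Bx = cos φ₂ cos Δλ = 0.954836,  By = cos φ₂ sin Δλ = -0.143165
φₘ = atan2(sin φ₁ + sin φ₂, √((cos φ₁ + Bx)² + By²)) = 17.55881°
λₘ = λ₁ + atan2(By, cos φ₁ + Bx) = 32.10051°

17.559°N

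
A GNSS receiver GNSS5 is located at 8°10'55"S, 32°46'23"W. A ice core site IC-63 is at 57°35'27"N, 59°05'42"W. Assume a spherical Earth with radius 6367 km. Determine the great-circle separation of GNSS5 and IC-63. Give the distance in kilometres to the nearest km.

7688 km

GNSS5: φ = -8.18194°, λ = -32.77306°
IC-63: φ = +57.59083°, λ = -59.09500°
Δφ = 65.7728°,  Δλ = -26.3219°
a = sin²(Δφ/2) + cos φ₁ cos φ₂ sin²(Δλ/2) = 0.322324
c = 2·arcsin(√a) = 1.207506 rad = 69.1850°
d = R·c = 6367 × 1.207506 = 7688.2 km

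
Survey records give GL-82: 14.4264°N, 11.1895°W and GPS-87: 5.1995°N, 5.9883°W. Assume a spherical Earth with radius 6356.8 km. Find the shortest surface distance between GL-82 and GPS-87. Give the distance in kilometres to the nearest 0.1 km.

1170.7 km

Δφ = -9.2269°,  Δλ = 5.2012°
a = sin²(Δφ/2) + cos φ₁ cos φ₂ sin²(Δλ/2) = 0.008455
c = 2·arcsin(√a) = 0.184163 rad = 10.5518°
d = R·c = 6356.8 × 0.184163 = 1170.7 km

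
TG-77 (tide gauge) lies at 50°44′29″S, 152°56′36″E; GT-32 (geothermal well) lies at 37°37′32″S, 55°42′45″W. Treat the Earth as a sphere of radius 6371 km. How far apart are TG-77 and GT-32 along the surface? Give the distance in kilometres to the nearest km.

TG-77: φ = -50.74139°, λ = +152.94333°
GT-32: φ = -37.62556°, λ = -55.71250°
Δφ = 13.1158°,  Δλ = 151.3442°
a = sin²(Δφ/2) + cos φ₁ cos φ₂ sin²(Δλ/2) = 0.483554
c = 2·arcsin(√a) = 1.537899 rad = 88.1151°
d = R·c = 6371 × 1.537899 = 9798.0 km

9798 km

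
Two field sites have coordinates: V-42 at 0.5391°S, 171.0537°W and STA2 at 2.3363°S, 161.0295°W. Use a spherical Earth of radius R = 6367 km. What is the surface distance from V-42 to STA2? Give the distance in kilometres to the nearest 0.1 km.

1131.3 km

Δφ = -1.7972°,  Δλ = 10.0242°
a = sin²(Δφ/2) + cos φ₁ cos φ₂ sin²(Δλ/2) = 0.007872
c = 2·arcsin(√a) = 0.177683 rad = 10.1805°
d = R·c = 6367 × 0.177683 = 1131.3 km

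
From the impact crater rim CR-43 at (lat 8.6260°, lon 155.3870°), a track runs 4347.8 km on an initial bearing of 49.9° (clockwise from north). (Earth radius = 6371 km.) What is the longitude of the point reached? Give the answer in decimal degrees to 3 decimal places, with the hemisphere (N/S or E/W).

δ = d/R = 4347.8/6371 = 0.682436 rad
φ₂ = arcsin(sin φ₁ cos δ + cos φ₁ sin δ cos θ)
   = arcsin(0.14998·0.77604 + 0.98869·0.63069·0.64412) = 31.20070°
λ₂ = λ₁ + atan2(sin θ sin δ cos φ₁, cos δ − sin φ₁ sin φ₂) = -170.27989°

170.280°W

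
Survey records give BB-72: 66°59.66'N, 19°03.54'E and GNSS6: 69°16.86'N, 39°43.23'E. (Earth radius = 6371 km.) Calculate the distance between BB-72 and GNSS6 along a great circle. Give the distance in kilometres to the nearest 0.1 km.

BB-72: φ = +66.99433°, λ = +19.05900°
GNSS6: φ = +69.28100°, λ = +39.72050°
Δφ = 2.2867°,  Δλ = 20.6615°
a = sin²(Δφ/2) + cos φ₁ cos φ₂ sin²(Δλ/2) = 0.004845
c = 2·arcsin(√a) = 0.139321 rad = 7.9825°
d = R·c = 6371 × 0.139321 = 887.6 km

887.6 km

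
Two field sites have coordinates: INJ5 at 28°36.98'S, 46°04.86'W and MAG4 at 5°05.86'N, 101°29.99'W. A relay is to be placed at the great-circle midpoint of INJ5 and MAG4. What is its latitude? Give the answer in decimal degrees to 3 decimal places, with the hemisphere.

13.225°S

INJ5: φ = -28.61633°, λ = -46.08100°
MAG4: φ = +5.09767°, λ = -101.49983°
Bx = cos φ₂ cos Δλ = 0.565328,  By = cos φ₂ sin Δλ = -0.820066
φₘ = atan2(sin φ₁ + sin φ₂, √((cos φ₁ + Bx)² + By²)) = -13.22495°
λₘ = λ₁ + atan2(By, cos φ₁ + Bx) = -75.68788°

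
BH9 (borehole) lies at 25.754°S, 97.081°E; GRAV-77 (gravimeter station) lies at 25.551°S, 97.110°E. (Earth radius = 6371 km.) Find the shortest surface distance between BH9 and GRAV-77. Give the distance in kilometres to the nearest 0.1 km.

22.8 km

Δφ = 0.2030°,  Δλ = 0.0290°
a = sin²(Δφ/2) + cos φ₁ cos φ₂ sin²(Δλ/2) = 0.000003
c = 2·arcsin(√a) = 0.003572 rad = 0.2047°
d = R·c = 6371 × 0.003572 = 22.8 km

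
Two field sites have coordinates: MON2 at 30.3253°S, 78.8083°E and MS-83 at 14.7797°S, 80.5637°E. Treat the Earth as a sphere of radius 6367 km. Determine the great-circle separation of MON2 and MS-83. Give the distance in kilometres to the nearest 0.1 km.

1736.8 km

Δφ = 15.5456°,  Δλ = 1.7554°
a = sin²(Δφ/2) + cos φ₁ cos φ₂ sin²(Δλ/2) = 0.018487
c = 2·arcsin(√a) = 0.272780 rad = 15.6291°
d = R·c = 6367 × 0.272780 = 1736.8 km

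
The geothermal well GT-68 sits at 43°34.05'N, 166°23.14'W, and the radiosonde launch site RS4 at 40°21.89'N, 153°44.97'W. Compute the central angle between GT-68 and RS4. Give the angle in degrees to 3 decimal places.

9.914°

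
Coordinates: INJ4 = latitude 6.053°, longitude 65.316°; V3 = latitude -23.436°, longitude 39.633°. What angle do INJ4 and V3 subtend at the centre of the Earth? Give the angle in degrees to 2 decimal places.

38.71°

Δφ = -29.4890°,  Δλ = -25.6830°
a = sin²(Δφ/2) + cos φ₁ cos φ₂ sin²(Δλ/2) = 0.109844
c = 2·arcsin(√a) = 0.675633 rad = 38.7109°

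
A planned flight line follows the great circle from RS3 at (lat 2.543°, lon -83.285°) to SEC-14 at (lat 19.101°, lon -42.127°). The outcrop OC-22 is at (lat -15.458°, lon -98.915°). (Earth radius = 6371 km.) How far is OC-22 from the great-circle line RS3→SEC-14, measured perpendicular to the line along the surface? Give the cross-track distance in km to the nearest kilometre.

1065 km

δ₁₃ = central angle RS3→OC-22 = 0.414183 rad  (haversine)
θ₁₃ = bearing RS3→OC-22 = 220.185°,  θ₁₂ = bearing RS3→SEC-14 = 64.597°
dₓₜ = R·arcsin(sin δ₁₃ · sin(θ₁₃ − θ₁₂)) = 6371·arcsin(0.40244·sin(155.588°)) = 1064.610 km
|dₓₜ| = 1064.610 km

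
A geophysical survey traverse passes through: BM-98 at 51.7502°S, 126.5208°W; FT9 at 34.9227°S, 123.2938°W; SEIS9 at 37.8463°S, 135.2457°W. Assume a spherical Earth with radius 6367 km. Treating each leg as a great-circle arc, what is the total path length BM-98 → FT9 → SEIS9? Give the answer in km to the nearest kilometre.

BM-98→FT9: c = 0.296463 rad, d = 1887.58 km
FT9→SEIS9: c = 0.175367 rad, d = 1116.56 km
Total = 1887.58 + 1116.56 = 3004.14 km

3004 km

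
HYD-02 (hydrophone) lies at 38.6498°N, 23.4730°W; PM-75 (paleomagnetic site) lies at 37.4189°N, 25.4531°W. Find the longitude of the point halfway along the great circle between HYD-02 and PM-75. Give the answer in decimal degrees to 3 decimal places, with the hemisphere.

Bx = cos φ₂ cos Δλ = 0.793740,  By = cos φ₂ sin Δλ = -0.027442
φₘ = atan2(sin φ₁ + sin φ₂, √((cos φ₁ + Bx)² + By²)) = 38.03850°
λₘ = λ₁ + atan2(By, cos φ₁ + Bx) = -24.47137°

24.471°W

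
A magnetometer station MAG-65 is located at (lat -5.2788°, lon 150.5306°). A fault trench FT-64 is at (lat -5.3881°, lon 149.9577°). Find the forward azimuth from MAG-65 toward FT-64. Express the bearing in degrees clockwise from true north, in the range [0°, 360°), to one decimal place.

259.1°

Δλ = -0.5729°
y = sin Δλ · cos φ₂ = -0.009955
x = cos φ₁ sin φ₂ − sin φ₁ cos φ₂ cos Δλ = -0.001912
θ = atan2(y, x) = -100.8737° → 259.1263° (mod 360°)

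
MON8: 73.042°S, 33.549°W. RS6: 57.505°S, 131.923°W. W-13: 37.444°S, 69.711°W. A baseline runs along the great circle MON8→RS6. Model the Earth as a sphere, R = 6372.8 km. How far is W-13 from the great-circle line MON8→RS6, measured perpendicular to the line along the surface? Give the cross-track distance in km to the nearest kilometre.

4223 km

δ₁₃ = central angle MON8→W-13 = 0.694288 rad  (haversine)
θ₁₃ = bearing MON8→W-13 = 312.929°,  θ₁₂ = bearing MON8→RS6 = 238.882°
dₓₜ = R·arcsin(sin δ₁₃ · sin(θ₁₃ − θ₁₂)) = 6372.8·arcsin(0.63984·sin(74.047°)) = 4222.845 km
|dₓₜ| = 4222.845 km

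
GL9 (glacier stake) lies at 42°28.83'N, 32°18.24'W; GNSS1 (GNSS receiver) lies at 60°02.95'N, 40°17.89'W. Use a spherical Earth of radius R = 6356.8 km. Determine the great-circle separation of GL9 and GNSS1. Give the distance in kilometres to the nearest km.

GL9: φ = +42.48050°, λ = -32.30400°
GNSS1: φ = +60.04917°, λ = -40.29817°
Δφ = 17.5687°,  Δλ = -7.9942°
a = sin²(Δφ/2) + cos φ₁ cos φ₂ sin²(Δλ/2) = 0.025111
c = 2·arcsin(√a) = 0.318271 rad = 18.2356°
d = R·c = 6356.8 × 0.318271 = 2023.2 km

2023 km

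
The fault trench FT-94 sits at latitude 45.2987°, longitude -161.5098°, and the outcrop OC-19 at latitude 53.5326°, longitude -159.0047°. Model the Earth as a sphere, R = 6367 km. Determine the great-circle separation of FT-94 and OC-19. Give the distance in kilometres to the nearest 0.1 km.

932.6 km

Δφ = 8.2339°,  Δλ = 2.5051°
a = sin²(Δφ/2) + cos φ₁ cos φ₂ sin²(Δλ/2) = 0.005354
c = 2·arcsin(√a) = 0.146472 rad = 8.3922°
d = R·c = 6367 × 0.146472 = 932.6 km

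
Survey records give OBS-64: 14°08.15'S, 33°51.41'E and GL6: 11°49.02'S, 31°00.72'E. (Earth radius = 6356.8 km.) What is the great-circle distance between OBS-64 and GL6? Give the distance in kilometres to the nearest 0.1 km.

401.0 km

OBS-64: φ = -14.13583°, λ = +33.85683°
GL6: φ = -11.81700°, λ = +31.01200°
Δφ = 2.3188°,  Δλ = -2.8448°
a = sin²(Δφ/2) + cos φ₁ cos φ₂ sin²(Δλ/2) = 0.000994
c = 2·arcsin(√a) = 0.063075 rad = 3.6140°
d = R·c = 6356.8 × 0.063075 = 401.0 km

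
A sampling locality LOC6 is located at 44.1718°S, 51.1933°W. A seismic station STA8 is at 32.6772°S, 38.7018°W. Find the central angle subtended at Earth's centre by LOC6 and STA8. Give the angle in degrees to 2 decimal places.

15.06°

Δφ = 11.4946°,  Δλ = 12.4915°
a = sin²(Δφ/2) + cos φ₁ cos φ₂ sin²(Δλ/2) = 0.017174
c = 2·arcsin(√a) = 0.262855 rad = 15.0605°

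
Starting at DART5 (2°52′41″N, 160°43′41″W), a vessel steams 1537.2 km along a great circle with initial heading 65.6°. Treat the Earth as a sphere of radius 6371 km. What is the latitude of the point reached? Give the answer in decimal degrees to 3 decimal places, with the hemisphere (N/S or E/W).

DART5: φ = +2.87806°, λ = -160.72806°
δ = d/R = 1537.2/6371 = 0.241281 rad
φ₂ = arcsin(sin φ₁ cos δ + cos φ₁ sin δ cos θ)
   = arcsin(0.05021·0.97103 + 0.99874·0.23895·0.41310) = 8.47288°
λ₂ = λ₁ + atan2(sin θ sin δ cos φ₁, cos δ − sin φ₁ sin φ₂) = -148.01868°

8.473°N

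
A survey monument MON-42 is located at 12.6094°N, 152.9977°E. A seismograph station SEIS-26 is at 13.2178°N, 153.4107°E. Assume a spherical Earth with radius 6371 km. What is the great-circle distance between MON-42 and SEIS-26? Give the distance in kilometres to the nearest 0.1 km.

81.1 km

Δφ = 0.6084°,  Δλ = 0.4130°
a = sin²(Δφ/2) + cos φ₁ cos φ₂ sin²(Δλ/2) = 0.000041
c = 2·arcsin(√a) = 0.012733 rad = 0.7295°
d = R·c = 6371 × 0.012733 = 81.1 km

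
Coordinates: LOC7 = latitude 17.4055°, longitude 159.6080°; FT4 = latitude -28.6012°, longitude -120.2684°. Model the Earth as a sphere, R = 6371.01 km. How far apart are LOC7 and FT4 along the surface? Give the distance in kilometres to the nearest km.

10004 km

Δφ = -46.0067°,  Δλ = 80.1236°
a = sin²(Δφ/2) + cos φ₁ cos φ₂ sin²(Δλ/2) = 0.499750
c = 2·arcsin(√a) = 1.570297 rad = 89.9714°
d = R·c = 6371.01 × 1.570297 = 10004.4 km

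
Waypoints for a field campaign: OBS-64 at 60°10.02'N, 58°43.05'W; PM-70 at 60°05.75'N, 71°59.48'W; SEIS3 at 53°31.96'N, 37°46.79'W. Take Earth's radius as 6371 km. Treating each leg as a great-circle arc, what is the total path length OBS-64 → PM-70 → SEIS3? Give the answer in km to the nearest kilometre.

2911 km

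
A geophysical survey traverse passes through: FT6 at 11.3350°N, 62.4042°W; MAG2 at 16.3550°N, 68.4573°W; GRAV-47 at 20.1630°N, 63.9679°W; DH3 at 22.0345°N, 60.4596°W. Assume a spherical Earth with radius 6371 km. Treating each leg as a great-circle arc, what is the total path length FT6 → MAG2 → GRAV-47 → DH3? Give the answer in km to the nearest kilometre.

1914 km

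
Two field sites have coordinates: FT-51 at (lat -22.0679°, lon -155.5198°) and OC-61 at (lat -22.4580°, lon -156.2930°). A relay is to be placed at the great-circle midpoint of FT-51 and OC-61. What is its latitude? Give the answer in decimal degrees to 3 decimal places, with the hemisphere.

22.263°S

Bx = cos φ₂ cos Δλ = 0.924076,  By = cos φ₂ sin Δλ = -0.012471
φₘ = atan2(sin φ₁ + sin φ₂, √((cos φ₁ + Bx)² + By²)) = -22.26341°
λₘ = λ₁ + atan2(By, cos φ₁ + Bx) = -155.90586°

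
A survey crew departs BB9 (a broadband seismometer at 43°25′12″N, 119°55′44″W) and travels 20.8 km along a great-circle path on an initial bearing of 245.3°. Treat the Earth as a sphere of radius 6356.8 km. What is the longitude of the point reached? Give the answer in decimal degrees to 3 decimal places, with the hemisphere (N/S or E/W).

120.163°W

BB9: φ = +43.42000°, λ = -119.92889°
δ = d/R = 20.8/6356.8 = 0.003272 rad
φ₂ = arcsin(sin φ₁ cos δ + cos φ₁ sin δ cos θ)
   = arcsin(0.68734·0.99999 + 0.72633·0.00327·-0.41787) = 43.34142°
λ₂ = λ₁ + atan2(sin θ sin δ cos φ₁, cos δ − sin φ₁ sin φ₂) = -120.16308°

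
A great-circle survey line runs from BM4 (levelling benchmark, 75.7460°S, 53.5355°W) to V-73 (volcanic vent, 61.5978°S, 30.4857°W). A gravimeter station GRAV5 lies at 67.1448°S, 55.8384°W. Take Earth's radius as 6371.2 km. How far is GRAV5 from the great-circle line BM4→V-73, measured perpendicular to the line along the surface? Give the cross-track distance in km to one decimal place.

δ₁₃ = central angle BM4→GRAV5 = 0.150635 rad  (haversine)
θ₁₃ = bearing BM4→GRAV5 = 354.030°,  θ₁₂ = bearing BM4→V-73 = 41.891°
dₓₜ = R·arcsin(sin δ₁₃ · sin(θ₁₃ − θ₁₂)) = 6371.2·arcsin(0.15007·sin(312.139°)) = -710.436 km
|dₓₜ| = 710.436 km

710.4 km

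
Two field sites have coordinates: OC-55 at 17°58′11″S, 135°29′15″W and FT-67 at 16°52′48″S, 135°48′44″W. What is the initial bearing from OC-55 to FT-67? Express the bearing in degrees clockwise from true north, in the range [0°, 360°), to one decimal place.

344.1°

OC-55: φ = -17.96972°, λ = -135.48750°
FT-67: φ = -16.88000°, λ = -135.81222°
Δλ = -0.3247°
y = sin Δλ · cos φ₂ = -0.005423
x = cos φ₁ sin φ₂ − sin φ₁ cos φ₂ cos Δλ = 0.019013
θ = atan2(y, x) = -15.9200° → 344.0800° (mod 360°)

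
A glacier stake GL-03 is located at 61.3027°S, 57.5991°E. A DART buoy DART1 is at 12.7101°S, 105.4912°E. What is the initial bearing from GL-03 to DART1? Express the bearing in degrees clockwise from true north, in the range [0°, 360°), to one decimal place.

57.1°

Δλ = 47.8921°
y = sin Δλ · cos φ₂ = 0.723704
x = cos φ₁ sin φ₂ − sin φ₁ cos φ₂ cos Δλ = 0.468106
θ = atan2(y, x) = 57.1044° → 57.1044° (mod 360°)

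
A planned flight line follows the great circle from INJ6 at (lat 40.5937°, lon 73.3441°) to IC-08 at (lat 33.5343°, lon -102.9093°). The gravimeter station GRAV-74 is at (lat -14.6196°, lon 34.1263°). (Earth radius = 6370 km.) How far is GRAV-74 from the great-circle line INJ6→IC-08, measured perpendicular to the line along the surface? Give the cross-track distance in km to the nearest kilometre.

δ₁₃ = central angle INJ6→GRAV-74 = 1.153798 rad  (haversine)
θ₁₃ = bearing INJ6→GRAV-74 = 222.001°,  θ₁₂ = bearing INJ6→IC-08 = 356.755°
dₓₜ = R·arcsin(sin δ₁₃ · sin(θ₁₃ − θ₁₂)) = 6370·arcsin(0.91431·sin(-134.755°)) = -4501.264 km
|dₓₜ| = 4501.264 km

4501 km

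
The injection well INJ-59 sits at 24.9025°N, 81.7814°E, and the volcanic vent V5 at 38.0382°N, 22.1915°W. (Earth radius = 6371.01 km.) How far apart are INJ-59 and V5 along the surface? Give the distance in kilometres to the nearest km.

Δφ = 13.1357°,  Δλ = -103.9729°
a = sin²(Δφ/2) + cos φ₁ cos φ₂ sin²(Δλ/2) = 0.456517
c = 2·arcsin(√a) = 1.483720 rad = 85.0109°
d = R·c = 6371.01 × 1.483720 = 9452.8 km

9453 km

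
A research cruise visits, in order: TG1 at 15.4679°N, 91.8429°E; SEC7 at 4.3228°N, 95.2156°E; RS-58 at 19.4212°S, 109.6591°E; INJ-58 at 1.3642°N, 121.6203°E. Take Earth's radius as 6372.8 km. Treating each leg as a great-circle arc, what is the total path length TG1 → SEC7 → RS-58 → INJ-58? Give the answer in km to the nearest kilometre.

7026 km

TG1→SEC7: c = 0.202950 rad, d = 1293.36 km
SEC7→RS-58: c = 0.482946 rad, d = 3077.72 km
RS-58→INJ-58: c = 0.416661 rad, d = 2655.29 km
Total = 1293.36 + 3077.72 + 2655.29 = 7026.37 km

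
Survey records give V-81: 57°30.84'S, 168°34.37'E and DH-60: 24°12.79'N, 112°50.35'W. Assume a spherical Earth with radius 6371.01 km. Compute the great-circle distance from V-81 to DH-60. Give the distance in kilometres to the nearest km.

V-81: φ = -57.51400°, λ = +168.57283°
DH-60: φ = +24.21317°, λ = -112.83917°
Δφ = 81.7272°,  Δλ = 78.5880°
a = sin²(Δφ/2) + cos φ₁ cos φ₂ sin²(Δλ/2) = 0.624517
c = 2·arcsin(√a) = 1.822480 rad = 104.4204°
d = R·c = 6371.01 × 1.822480 = 11611.0 km

11611 km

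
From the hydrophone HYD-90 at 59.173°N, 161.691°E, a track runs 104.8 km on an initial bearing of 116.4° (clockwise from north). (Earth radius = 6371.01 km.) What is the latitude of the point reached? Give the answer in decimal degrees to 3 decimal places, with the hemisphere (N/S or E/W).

58.744°N

δ = d/R = 104.8/6371.01 = 0.016450 rad
φ₂ = arcsin(sin φ₁ cos δ + cos φ₁ sin δ cos θ)
   = arcsin(0.85872·0.99986 + 0.51245·0.01645·-0.44464) = 58.74366°
λ₂ = λ₁ + atan2(sin θ sin δ cos φ₁, cos δ − sin φ₁ sin φ₂) = 163.31814°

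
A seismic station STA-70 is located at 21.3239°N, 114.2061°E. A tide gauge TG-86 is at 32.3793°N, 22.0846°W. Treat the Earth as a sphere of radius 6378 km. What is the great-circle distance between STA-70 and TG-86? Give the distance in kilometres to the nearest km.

Δφ = 11.0554°,  Δλ = -136.2907°
a = sin²(Δφ/2) + cos φ₁ cos φ₂ sin²(Δλ/2) = 0.686968
c = 2·arcsin(√a) = 1.954046 rad = 111.9586°
d = R·c = 6378 × 1.954046 = 12462.9 km

12463 km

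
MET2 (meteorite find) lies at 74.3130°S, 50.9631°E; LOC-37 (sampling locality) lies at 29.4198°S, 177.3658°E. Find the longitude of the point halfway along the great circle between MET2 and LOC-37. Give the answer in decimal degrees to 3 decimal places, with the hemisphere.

160.338°E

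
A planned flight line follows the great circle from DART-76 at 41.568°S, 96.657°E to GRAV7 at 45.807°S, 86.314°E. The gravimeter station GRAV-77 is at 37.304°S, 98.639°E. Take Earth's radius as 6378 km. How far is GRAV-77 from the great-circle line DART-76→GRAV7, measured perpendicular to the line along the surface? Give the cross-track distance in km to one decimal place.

δ₁₃ = central angle DART-76→GRAV-77 = 0.079065 rad  (haversine)
θ₁₃ = bearing DART-76→GRAV-77 = 20.384°,  θ₁₂ = bearing DART-76→GRAV7 = 236.950°
dₓₜ = R·arcsin(sin δ₁₃ · sin(θ₁₃ − θ₁₂)) = 6378·arcsin(0.07898·sin(-216.565°)) = 300.215 km
|dₓₜ| = 300.215 km

300.2 km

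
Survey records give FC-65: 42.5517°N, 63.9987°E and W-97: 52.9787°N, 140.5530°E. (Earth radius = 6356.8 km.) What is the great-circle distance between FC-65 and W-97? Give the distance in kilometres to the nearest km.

5545 km

Δφ = 10.4270°,  Δλ = 76.5543°
a = sin²(Δφ/2) + cos φ₁ cos φ₂ sin²(Δλ/2) = 0.178466
c = 2·arcsin(√a) = 0.872299 rad = 49.9791°
d = R·c = 6356.8 × 0.872299 = 5545.0 km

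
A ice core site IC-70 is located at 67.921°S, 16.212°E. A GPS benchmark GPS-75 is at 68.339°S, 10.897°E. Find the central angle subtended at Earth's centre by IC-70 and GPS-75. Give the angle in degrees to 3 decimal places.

2.023°

Δφ = -0.4180°,  Δλ = -5.3150°
a = sin²(Δφ/2) + cos φ₁ cos φ₂ sin²(Δλ/2) = 0.000312
c = 2·arcsin(√a) = 0.035305 rad = 2.0228°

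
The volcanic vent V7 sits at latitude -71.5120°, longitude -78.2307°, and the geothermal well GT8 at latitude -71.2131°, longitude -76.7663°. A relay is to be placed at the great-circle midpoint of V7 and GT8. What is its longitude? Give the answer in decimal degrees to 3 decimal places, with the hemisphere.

77.493°W

Bx = cos φ₂ cos Δλ = 0.321944,  By = cos φ₂ sin Δλ = 0.008230
φₘ = atan2(sin φ₁ + sin φ₂, √((cos φ₁ + Bx)² + By²)) = -71.36397°
λₘ = λ₁ + atan2(By, cos φ₁ + Bx) = -77.49284°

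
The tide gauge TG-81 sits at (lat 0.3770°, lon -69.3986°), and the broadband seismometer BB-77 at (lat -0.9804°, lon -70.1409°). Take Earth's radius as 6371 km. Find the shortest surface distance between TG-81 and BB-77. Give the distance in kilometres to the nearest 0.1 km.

Δφ = -1.3574°,  Δλ = -0.7423°
a = sin²(Δφ/2) + cos φ₁ cos φ₂ sin²(Δλ/2) = 0.000182
c = 2·arcsin(√a) = 0.027002 rad = 1.5471°
d = R·c = 6371 × 0.027002 = 172.0 km

172.0 km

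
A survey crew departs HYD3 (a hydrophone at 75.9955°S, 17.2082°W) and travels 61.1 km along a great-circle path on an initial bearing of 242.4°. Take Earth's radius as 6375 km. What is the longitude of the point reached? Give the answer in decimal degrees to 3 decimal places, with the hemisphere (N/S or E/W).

19.255°W

δ = d/R = 61.1/6375 = 0.009584 rad
φ₂ = arcsin(sin φ₁ cos δ + cos φ₁ sin δ cos θ)
   = arcsin(-0.97028·0.99995 + 0.24200·0.00958·-0.46330) = -76.24148°
λ₂ = λ₁ + atan2(sin θ sin δ cos φ₁, cos δ − sin φ₁ sin φ₂) = -19.25481°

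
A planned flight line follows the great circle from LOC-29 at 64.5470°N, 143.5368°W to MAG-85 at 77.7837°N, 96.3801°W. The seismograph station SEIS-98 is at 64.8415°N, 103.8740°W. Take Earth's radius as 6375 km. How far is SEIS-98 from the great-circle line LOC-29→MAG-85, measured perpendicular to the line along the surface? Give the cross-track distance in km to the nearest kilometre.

1252 km

δ₁₃ = central angle LOC-29→SEIS-98 = 0.291094 rad  (haversine)
θ₁₃ = bearing LOC-29→SEIS-98 = 70.987°,  θ₁₂ = bearing LOC-29→MAG-85 = 28.137°
dₓₜ = R·arcsin(sin δ₁₃ · sin(θ₁₃ − θ₁₂)) = 6375·arcsin(0.28700·sin(42.850°)) = 1252.328 km
|dₓₜ| = 1252.328 km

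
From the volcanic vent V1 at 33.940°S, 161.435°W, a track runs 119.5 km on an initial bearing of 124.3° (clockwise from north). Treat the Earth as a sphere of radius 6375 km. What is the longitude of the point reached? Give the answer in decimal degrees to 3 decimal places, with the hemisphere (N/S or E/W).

160.358°W

δ = d/R = 119.5/6375 = 0.018745 rad
φ₂ = arcsin(sin φ₁ cos δ + cos φ₁ sin δ cos θ)
   = arcsin(-0.55832·0.99982 + 0.82962·0.01874·-0.56353) = -34.54055°
λ₂ = λ₁ + atan2(sin θ sin δ cos φ₁, cos δ − sin φ₁ sin φ₂) = -160.35789°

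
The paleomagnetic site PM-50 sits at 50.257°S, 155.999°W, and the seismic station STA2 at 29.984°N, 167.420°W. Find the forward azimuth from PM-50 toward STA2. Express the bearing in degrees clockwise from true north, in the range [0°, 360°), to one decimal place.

350.0°

Δλ = -11.4210°
y = sin Δλ · cos φ₂ = -0.171515
x = cos φ₁ sin φ₂ − sin φ₁ cos φ₂ cos Δλ = 0.972342
θ = atan2(y, x) = -10.0037° → 349.9963° (mod 360°)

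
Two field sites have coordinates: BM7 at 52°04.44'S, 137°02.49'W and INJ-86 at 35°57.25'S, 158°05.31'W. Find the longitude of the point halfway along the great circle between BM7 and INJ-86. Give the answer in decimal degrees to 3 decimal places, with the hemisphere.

149.021°W

BM7: φ = -52.07400°, λ = -137.04150°
INJ-86: φ = -35.95417°, λ = -158.08850°
Bx = cos φ₂ cos Δλ = 0.755483,  By = cos φ₂ sin Δλ = -0.290714
φₘ = atan2(sin φ₁ + sin φ₂, √((cos φ₁ + Bx)² + By²)) = -44.49062°
λₘ = λ₁ + atan2(By, cos φ₁ + Bx) = -149.02088°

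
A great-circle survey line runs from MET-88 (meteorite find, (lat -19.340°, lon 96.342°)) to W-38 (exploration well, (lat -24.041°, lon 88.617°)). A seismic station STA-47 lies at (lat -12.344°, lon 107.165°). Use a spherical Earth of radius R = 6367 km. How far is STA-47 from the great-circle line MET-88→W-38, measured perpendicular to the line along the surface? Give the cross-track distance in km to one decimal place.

55.1 km

δ₁₃ = central angle MET-88→STA-47 = 0.218801 rad  (haversine)
θ₁₃ = bearing MET-88→STA-47 = 57.682°,  θ₁₂ = bearing MET-88→W-38 = 235.395°
dₓₜ = R·arcsin(sin δ₁₃ · sin(θ₁₃ − θ₁₂)) = 6367·arcsin(0.21706·sin(-177.714°)) = -55.136 km
|dₓₜ| = 55.136 km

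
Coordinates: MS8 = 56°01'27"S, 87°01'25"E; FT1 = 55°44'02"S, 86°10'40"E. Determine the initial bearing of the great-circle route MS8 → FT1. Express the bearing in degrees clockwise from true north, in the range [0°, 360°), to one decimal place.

MS8: φ = -56.02417°, λ = +87.02361°
FT1: φ = -55.73389°, λ = +86.17778°
Δλ = -0.8458°
y = sin Δλ · cos φ₂ = -0.008312
x = cos φ₁ sin φ₂ − sin φ₁ cos φ₂ cos Δλ = 0.005015
θ = atan2(y, x) = -58.8922° → 301.1078° (mod 360°)

301.1°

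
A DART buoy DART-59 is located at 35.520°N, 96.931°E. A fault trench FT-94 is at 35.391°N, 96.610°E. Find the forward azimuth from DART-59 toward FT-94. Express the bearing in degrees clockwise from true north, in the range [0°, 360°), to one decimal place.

Δλ = -0.3210°
y = sin Δλ · cos φ₂ = -0.004567
x = cos φ₁ sin φ₂ − sin φ₁ cos φ₂ cos Δλ = -0.002244
θ = atan2(y, x) = -116.1664° → 243.8336° (mod 360°)

243.8°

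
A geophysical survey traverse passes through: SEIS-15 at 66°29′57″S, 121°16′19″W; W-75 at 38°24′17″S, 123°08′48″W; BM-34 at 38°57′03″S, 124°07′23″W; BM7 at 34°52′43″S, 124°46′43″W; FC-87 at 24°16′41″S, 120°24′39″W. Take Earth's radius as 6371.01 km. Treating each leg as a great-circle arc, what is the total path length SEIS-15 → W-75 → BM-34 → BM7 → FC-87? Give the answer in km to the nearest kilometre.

SEIS-15: φ = -66.49917°, λ = -121.27194°
W-75: φ = -38.40472°, λ = -123.14667°
BM-34: φ = -38.95083°, λ = -124.12306°
BM7: φ = -34.87861°, λ = -124.77861°
FC-87: φ = -24.27806°, λ = -120.41083°
SEIS-15→W-75: c = 0.490696 rad, d = 3126.23 km
W-75→BM-34: c = 0.016365 rad, d = 104.26 km
BM-34→BM7: c = 0.071659 rad, d = 456.54 km
BM7→FC-87: c = 0.196470 rad, d = 1251.71 km
Total = 3126.23 + 104.26 + 456.54 + 1251.71 = 4938.75 km

4939 km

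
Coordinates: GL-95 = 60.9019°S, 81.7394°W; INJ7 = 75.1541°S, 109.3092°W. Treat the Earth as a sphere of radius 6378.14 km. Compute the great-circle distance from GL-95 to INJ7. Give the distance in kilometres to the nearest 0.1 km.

1919.1 km

Δφ = -14.2522°,  Δλ = -27.5698°
a = sin²(Δφ/2) + cos φ₁ cos φ₂ sin²(Δλ/2) = 0.022464
c = 2·arcsin(√a) = 0.300891 rad = 17.2398°
d = R·c = 6378.14 × 0.300891 = 1919.1 km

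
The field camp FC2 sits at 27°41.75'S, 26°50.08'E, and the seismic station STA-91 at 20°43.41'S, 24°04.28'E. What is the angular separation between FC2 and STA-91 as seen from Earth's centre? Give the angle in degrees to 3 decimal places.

7.413°

FC2: φ = -27.69583°, λ = +26.83467°
STA-91: φ = -20.72350°, λ = +24.07133°
Δφ = 6.9723°,  Δλ = -2.7633°
a = sin²(Δφ/2) + cos φ₁ cos φ₂ sin²(Δλ/2) = 0.004179
c = 2·arcsin(√a) = 0.129381 rad = 7.4130°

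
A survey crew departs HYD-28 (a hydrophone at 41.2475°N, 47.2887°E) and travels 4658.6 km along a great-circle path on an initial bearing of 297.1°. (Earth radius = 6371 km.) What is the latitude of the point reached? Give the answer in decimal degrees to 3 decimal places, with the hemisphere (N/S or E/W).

δ = d/R = 4658.6/6371 = 0.731220 rad
φ₂ = arcsin(sin φ₁ cos δ + cos φ₁ sin δ cos θ)
   = arcsin(0.65931·0.74436 + 0.75187·0.66778·0.45554) = 46.01215°
λ₂ = λ₁ + atan2(sin θ sin δ cos φ₁, cos δ − sin φ₁ sin φ₂) = -11.57651°

46.012°N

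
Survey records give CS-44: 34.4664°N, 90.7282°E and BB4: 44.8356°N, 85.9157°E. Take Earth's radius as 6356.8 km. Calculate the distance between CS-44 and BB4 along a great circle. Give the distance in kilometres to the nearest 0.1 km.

Δφ = 10.3692°,  Δλ = -4.8125°
a = sin²(Δφ/2) + cos φ₁ cos φ₂ sin²(Δλ/2) = 0.009196
c = 2·arcsin(√a) = 0.192091 rad = 11.0060°
d = R·c = 6356.8 × 0.192091 = 1221.1 km

1221.1 km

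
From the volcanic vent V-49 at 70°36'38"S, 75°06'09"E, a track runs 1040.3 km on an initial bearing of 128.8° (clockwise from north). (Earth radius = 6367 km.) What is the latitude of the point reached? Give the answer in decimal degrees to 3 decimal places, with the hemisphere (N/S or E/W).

V-49: φ = -70.61056°, λ = +75.10250°
δ = d/R = 1040.3/6367 = 0.163389 rad
φ₂ = arcsin(sin φ₁ cos δ + cos φ₁ sin δ cos θ)
   = arcsin(-0.94328·0.98668 + 0.33199·0.16266·-0.62660) = -74.70030°
λ₂ = λ₁ + atan2(sin θ sin δ cos φ₁, cos δ − sin φ₁ sin φ₂) = 103.81589°

74.700°S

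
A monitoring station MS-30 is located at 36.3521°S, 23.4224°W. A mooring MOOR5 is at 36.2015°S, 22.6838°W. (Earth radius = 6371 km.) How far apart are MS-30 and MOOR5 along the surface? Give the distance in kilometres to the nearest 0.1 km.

68.3 km

Δφ = 0.1506°,  Δλ = 0.7386°
a = sin²(Δφ/2) + cos φ₁ cos φ₂ sin²(Δλ/2) = 0.000029
c = 2·arcsin(√a) = 0.010720 rad = 0.6142°
d = R·c = 6371 × 0.010720 = 68.3 km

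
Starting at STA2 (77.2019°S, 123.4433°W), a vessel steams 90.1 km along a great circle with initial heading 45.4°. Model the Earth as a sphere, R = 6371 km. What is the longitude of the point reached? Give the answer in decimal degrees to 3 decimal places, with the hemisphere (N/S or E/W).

δ = d/R = 90.1/6371 = 0.014142 rad
φ₂ = arcsin(sin φ₁ cos δ + cos φ₁ sin δ cos θ)
   = arcsin(-0.97516·0.99990 + 0.22152·0.01414·0.70215) = -76.62072°
λ₂ = λ₁ + atan2(sin θ sin δ cos φ₁, cos δ − sin φ₁ sin φ₂) = -120.94927°

120.949°W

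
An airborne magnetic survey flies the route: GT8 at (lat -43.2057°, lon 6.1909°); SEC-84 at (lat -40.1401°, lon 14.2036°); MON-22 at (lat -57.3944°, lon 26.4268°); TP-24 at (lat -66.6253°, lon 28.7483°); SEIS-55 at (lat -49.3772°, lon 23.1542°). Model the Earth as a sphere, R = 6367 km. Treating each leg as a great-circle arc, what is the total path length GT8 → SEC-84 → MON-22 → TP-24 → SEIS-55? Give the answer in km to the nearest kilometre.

GT8→SEC-84: c = 0.117294 rad, d = 746.81 km
SEC-84→MON-22: c = 0.331180 rad, d = 2108.63 km
MON-22→TP-24: c = 0.162200 rad, d = 1032.73 km
TP-24→SEIS-55: c = 0.305158 rad, d = 1942.94 km
Total = 746.81 + 2108.63 + 1032.73 + 1942.94 = 5831.10 km

5831 km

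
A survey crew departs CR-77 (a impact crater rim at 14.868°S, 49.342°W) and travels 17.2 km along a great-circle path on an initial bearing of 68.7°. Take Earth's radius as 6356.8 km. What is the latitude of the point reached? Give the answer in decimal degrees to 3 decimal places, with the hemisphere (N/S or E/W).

δ = d/R = 17.2/6356.8 = 0.002706 rad
φ₂ = arcsin(sin φ₁ cos δ + cos φ₁ sin δ cos θ)
   = arcsin(-0.25659·1.00000 + 0.96652·0.00271·0.36325) = -14.81164°
λ₂ = λ₁ + atan2(sin θ sin δ cos φ₁, cos δ − sin φ₁ sin φ₂) = -49.19260°

14.812°S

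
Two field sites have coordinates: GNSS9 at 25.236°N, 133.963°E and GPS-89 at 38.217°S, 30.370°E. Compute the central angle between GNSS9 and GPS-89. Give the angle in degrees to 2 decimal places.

115.52°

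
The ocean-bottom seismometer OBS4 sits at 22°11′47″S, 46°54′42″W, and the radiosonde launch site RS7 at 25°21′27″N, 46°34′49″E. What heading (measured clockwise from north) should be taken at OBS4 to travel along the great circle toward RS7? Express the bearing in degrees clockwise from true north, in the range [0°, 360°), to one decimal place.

OBS4: φ = -22.19639°, λ = -46.91167°
RS7: φ = +25.35750°, λ = +46.58028°
Δλ = 93.4919°
y = sin Δλ · cos φ₂ = 0.901975
x = cos φ₁ sin φ₂ − sin φ₁ cos φ₂ cos Δλ = 0.375735
θ = atan2(y, x) = 67.3849° → 67.3849° (mod 360°)

67.4°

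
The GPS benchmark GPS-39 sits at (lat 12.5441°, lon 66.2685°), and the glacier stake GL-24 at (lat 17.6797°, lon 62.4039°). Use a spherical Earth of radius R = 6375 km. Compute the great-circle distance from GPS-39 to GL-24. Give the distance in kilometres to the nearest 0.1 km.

Δφ = 5.1356°,  Δλ = -3.8646°
a = sin²(Δφ/2) + cos φ₁ cos φ₂ sin²(Δλ/2) = 0.003065
c = 2·arcsin(√a) = 0.110774 rad = 6.3469°
d = R·c = 6375 × 0.110774 = 706.2 km

706.2 km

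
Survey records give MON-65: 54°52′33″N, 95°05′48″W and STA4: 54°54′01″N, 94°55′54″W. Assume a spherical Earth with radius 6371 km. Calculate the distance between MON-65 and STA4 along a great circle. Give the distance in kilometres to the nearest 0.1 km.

10.9 km

MON-65: φ = +54.87583°, λ = -95.09667°
STA4: φ = +54.90028°, λ = -94.93167°
Δφ = 0.0244°,  Δλ = 0.1650°
a = sin²(Δφ/2) + cos φ₁ cos φ₂ sin²(Δλ/2) = 0.000001
c = 2·arcsin(√a) = 0.001710 rad = 0.0980°
d = R·c = 6371 × 0.001710 = 10.9 km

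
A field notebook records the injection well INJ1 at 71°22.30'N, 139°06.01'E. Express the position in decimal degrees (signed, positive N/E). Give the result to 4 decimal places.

lat: 71.3717° N → +71.3717°
lon: 139.1002° E → +139.1002°

+71.3717°, +139.1002°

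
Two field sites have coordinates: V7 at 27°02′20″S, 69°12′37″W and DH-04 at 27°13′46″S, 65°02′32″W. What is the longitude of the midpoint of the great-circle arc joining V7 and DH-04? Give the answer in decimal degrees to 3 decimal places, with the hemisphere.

V7: φ = -27.03889°, λ = -69.21028°
DH-04: φ = -27.22944°, λ = -65.04222°
Bx = cos φ₂ cos Δλ = 0.886830,  By = cos φ₂ sin Δλ = 0.064628
φₘ = atan2(sin φ₁ + sin φ₂, √((cos φ₁ + Bx)² + By²)) = -27.14956°
λₘ = λ₁ + atan2(By, cos φ₁ + Bx) = -67.12803°

67.128°W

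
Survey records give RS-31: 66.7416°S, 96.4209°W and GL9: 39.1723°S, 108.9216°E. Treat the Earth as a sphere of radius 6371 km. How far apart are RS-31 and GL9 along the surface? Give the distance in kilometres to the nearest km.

8042 km

Δφ = 27.5693°,  Δλ = -154.6575°
a = sin²(Δφ/2) + cos φ₁ cos φ₂ sin²(Δλ/2) = 0.348174
c = 2·arcsin(√a) = 1.262272 rad = 72.3229°
d = R·c = 6371 × 1.262272 = 8041.9 km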